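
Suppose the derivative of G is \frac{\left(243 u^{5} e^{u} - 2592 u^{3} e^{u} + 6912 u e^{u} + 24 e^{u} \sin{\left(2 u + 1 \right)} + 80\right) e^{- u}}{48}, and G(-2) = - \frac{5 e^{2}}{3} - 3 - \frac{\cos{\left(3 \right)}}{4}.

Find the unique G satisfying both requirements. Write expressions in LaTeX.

For G(u) to be correct, d/du[G] must agree with the stated G'(u) identically.
A general antiderivative is - 2 \left(4 - \frac{3 u^{2}}{4}\right)^{3} - \frac{\cos{\left(2 u + 1 \right)}}{4} - \frac{5 e^{- u}}{3} + C.
The condition gives C = - \frac{5 e^{2}}{3} - 3 - \frac{\cos{\left(3 \right)}}{4} - (- \frac{5 e^{2}}{3} - 2 - \frac{\cos{\left(3 \right)}}{4}) = -1.
So G(u) = \frac{\left(81 u^{6} e^{u} - 1296 u^{4} e^{u} + 6912 u^{2} e^{u} - 24 e^{u} \cos{\left(2 u + 1 \right)} - 12384 e^{u} - 160\right) e^{- u}}{96}.
Check: d/du[\frac{\left(81 u^{6} e^{u} - 1296 u^{4} e^{u} + 6912 u^{2} e^{u} - 24 e^{u} \cos{\left(2 u + 1 \right)} - 12384 e^{u} - 160\right) e^{- u}}{96}] = \frac{\left(243 u^{5} e^{u} - 2592 u^{3} e^{u} + 6912 u e^{u} + 24 e^{u} \sin{\left(2 u + 1 \right)} + 80\right) e^{- u}}{48} = G'(u).

G(u) = \frac{\left(81 u^{6} e^{u} - 1296 u^{4} e^{u} + 6912 u^{2} e^{u} - 24 e^{u} \cos{\left(2 u + 1 \right)} - 12384 e^{u} - 160\right) e^{- u}}{96}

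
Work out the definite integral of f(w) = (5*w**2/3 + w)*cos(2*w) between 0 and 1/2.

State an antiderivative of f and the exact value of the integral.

Since d/dw undoes antidifferentiation here, F'(w) = f(w) is required of F(w).
F(w) = (10*w**2*sin(2*w) + 6*w*sin(2*w) + 10*w*cos(2*w) - 5*sin(2*w) + 3*cos(2*w))/12 is an antiderivative of f.
Check: d/dw[(10*w**2*sin(2*w) + 6*w*sin(2*w) + 10*w*cos(2*w) - 5*sin(2*w) + 3*cos(2*w))/12] = 5*w**2*cos(2*w)/3 + w*cos(2*w), which equals f(w).
F(1/2) = sin(1)/24 + 2*cos(1)/3; F(0) = 1/4.
Integral = F(1/2) - F(0) = -1/4 + sin(1)/24 + 2*cos(1)/3.

Antiderivative: F(w) = (10*w**2*sin(2*w) + 6*w*sin(2*w) + 10*w*cos(2*w) - 5*sin(2*w) + 3*cos(2*w))/12; value = -1/4 + sin(1)/24 + 2*cos(1)/3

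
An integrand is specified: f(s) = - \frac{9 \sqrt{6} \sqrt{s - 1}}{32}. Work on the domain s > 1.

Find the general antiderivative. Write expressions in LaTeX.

F(s) = - \frac{3 \sqrt{6} \left(s - 1\right)^{\frac{3}{2}}}{16} + C

A candidate is checked by its d/ds: the result must match f(s).
Check: d/ds[- \frac{3 \sqrt{6} \left(s - 1\right)^{\frac{3}{2}}}{16}] = - \frac{9 \sqrt{6} \sqrt{s - 1}}{32} = f(s).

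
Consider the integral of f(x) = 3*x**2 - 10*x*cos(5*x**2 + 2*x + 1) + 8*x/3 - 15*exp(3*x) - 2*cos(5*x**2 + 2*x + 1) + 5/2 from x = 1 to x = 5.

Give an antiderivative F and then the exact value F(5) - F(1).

Antiderivative: F(x) = x**3 + 4*x**2/3 + 5*x/2 - 5*exp(3*x) - sin(5*x**2 + 2*x + 1); value = -5*exp(15) - sin(136) + sin(8) + 5*exp(3) + 166

Integrate term by term and add the pieces.
F(x) = x**3 + 4*x**2/3 + 5*x/2 - 5*exp(3*x) - sin(5*x**2 + 2*x + 1) is an antiderivative of f.
Check: d/dx[x**3 + 4*x**2/3 + 5*x/2 - 5*exp(3*x) - sin(5*x**2 + 2*x + 1)] = 3*x**2 - 10*x*cos(5*x**2 + 2*x + 1) + 8*x/3 - 15*exp(3*x) - 2*cos(5*x**2 + 2*x + 1) + 5/2 = f(x).
F(5) = -5*exp(15) - sin(136) + 1025/6; F(1) = -5*exp(3) - sin(8) + 29/6.
Integral = F(5) - F(1) = -5*exp(15) - sin(136) + sin(8) + 5*exp(3) + 166.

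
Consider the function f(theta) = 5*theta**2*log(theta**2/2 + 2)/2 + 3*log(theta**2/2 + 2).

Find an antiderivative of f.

Integrate term by term and add the pieces.
Check: d/dtheta[5*theta**3*log(theta**2/2 + 2)/6 - 5*theta**3/9 + 3*theta*log(theta**2/2 + 2) + 2*theta/3 - 4*atan(theta/2)/3] = 5*theta**2*log(theta**2/2 + 2)/2 + 3*log(theta**2/2 + 2) = f(theta).

An antiderivative is F(theta) = 5*theta**3*log(theta**2/2 + 2)/6 - 5*theta**3/9 + 3*theta*log(theta**2/2 + 2) + 2*theta/3 - 4*atan(theta/2)/3.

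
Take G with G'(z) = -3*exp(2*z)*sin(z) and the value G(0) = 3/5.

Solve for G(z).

A candidate passes only if d/dz[G] lands on the given G'(z) exactly.
A general antiderivative is -6*exp(2*z)*sin(z)/5 + 3*exp(2*z)*cos(z)/5 + C.
The condition gives C = 3/5 - (3/5) = 0.
So G(z) = 3*(-2*sin(z) + cos(z))*exp(2*z)/5.
Check: d/dz[3*(-2*sin(z) + cos(z))*exp(2*z)/5] = -3*exp(2*z)*sin(z) = G'(z).

G(z) = 3*(-2*sin(z) + cos(z))*exp(2*z)/5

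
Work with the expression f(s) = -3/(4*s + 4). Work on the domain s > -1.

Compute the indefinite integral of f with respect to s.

F(s) = -3*log(3*s + 3)/4 + C

A first test for any F(s): its s-derivative must equal f(s) identically.
Check: d/ds[-3*log(3*s + 3)/4] = -3/(4*s + 4) = f(s).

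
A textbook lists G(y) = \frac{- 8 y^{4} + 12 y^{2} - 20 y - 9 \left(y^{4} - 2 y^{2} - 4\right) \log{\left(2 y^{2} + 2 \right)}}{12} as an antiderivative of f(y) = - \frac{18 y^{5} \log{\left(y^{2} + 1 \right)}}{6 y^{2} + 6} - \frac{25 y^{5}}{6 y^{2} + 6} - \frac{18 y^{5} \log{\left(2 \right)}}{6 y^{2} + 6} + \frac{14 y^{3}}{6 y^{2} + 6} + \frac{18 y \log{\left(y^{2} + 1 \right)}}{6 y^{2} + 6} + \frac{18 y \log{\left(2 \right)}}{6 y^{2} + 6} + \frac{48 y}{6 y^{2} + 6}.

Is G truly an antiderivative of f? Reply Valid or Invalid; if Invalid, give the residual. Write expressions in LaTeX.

Invalid: d/dy[G] - f = - \frac{5}{3}, which is not 0.

d/dy[G] = \frac{- 18 y^{5} \log{\left(y^{2} + 1 \right)} - 25 y^{5} - 18 y^{5} \log{\left(2 \right)} + 14 y^{3} - 10 y^{2} + 18 y \log{\left(y^{2} + 1 \right)} + 18 y \log{\left(2 \right)} + 48 y - 10}{6 y^{2} + 6}
d/dy[G] - f(y) = - \frac{5}{3} != 0.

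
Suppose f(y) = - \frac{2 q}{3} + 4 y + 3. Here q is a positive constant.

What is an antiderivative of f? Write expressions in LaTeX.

Any candidate F(y) must reproduce f(y) exactly when differentiated.
Check: d/dy[- \frac{2 q y}{3} + 2 y^{2} + 3 y] = - \frac{2 q}{3} + 4 y + 3 = f(y).

An antiderivative is F(y) = - \frac{2 q y}{3} + 2 y^{2} + 3 y.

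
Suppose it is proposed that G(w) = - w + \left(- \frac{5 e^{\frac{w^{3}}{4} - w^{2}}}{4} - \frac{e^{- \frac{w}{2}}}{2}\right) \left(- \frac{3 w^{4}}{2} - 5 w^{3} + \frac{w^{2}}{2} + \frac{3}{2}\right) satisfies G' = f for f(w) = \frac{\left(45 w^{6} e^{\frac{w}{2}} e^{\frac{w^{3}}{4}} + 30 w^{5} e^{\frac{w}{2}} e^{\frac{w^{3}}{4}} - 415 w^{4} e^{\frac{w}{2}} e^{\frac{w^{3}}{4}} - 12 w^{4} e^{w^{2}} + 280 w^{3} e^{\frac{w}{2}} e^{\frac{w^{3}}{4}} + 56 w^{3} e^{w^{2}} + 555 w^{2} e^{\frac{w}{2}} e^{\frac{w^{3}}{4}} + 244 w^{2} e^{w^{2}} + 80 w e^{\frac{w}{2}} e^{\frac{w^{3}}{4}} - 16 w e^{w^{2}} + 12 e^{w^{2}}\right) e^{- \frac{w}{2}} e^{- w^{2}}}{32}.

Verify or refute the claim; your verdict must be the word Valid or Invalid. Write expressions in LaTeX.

Invalid: d/dw[G] - f = -1, which is not 0.

d/dw[G] = \frac{\left(45 w^{6} e^{\frac{w}{2}} e^{- w^{2}} e^{\frac{w^{3}}{4}} + 30 w^{5} e^{\frac{w}{2}} e^{- w^{2}} e^{\frac{w^{3}}{4}} - 415 w^{4} e^{\frac{w}{2}} e^{- w^{2}} e^{\frac{w^{3}}{4}} - 12 w^{4} + 280 w^{3} e^{\frac{w}{2}} e^{- w^{2}} e^{\frac{w^{3}}{4}} + 56 w^{3} + 555 w^{2} e^{\frac{w}{2}} e^{- w^{2}} e^{\frac{w^{3}}{4}} + 244 w^{2} + 80 w e^{\frac{w}{2}} e^{- w^{2}} e^{\frac{w^{3}}{4}} - 16 w - 32 e^{\frac{w}{2}} + 12\right) e^{- \frac{w}{2}}}{32}
d/dw[G] - f(w) = -1 != 0.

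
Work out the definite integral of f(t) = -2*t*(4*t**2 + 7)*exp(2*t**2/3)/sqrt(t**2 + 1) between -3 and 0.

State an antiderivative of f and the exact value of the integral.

Antiderivative: F(t) = -6*sqrt(t**2 + 1)*exp(2*t**2/3); value = -6 + 6*sqrt(10)*exp(6)

f has the shape u'v + uv' for u = -6*sqrt(t**2 + 1) and v = exp(2*t**2/3) — it is the derivative of the product u*v.
F(t) = -6*sqrt(t**2 + 1)*exp(2*t**2/3) is an antiderivative of f.
Check: d/dt[-6*sqrt(t**2 + 1)*exp(2*t**2/3)] = (-8*t**3*exp(2*t**2/3) - 14*t*exp(2*t**2/3))/sqrt(t**2 + 1), which equals f(t).
F(0) = -6; F(-3) = -6*sqrt(10)*exp(6).
Integral = F(0) - F(-3) = -6 + 6*sqrt(10)*exp(6).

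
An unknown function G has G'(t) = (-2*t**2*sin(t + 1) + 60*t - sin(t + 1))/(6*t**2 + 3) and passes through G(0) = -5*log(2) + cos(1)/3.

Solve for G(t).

G(t) = 5*log(t**2 + 1/2) + cos(t + 1)/3

Whatever form G(t) takes, its d/dt must return the stated G'(t).
A general antiderivative is 5*log(t**2 + 1/2) + cos(t + 1)/3 + C.
The condition gives C = -5*log(2) + cos(1)/3 - (-5*log(2) + cos(1)/3) = 0.
So G(t) = 5*log(t**2 + 1/2) + cos(t + 1)/3.
Check: d/dt[5*log(t**2 + 1/2) + cos(t + 1)/3] = (-2*t**2*sin(t + 1) + 60*t - sin(t + 1))/(6*t**2 + 3) = G'(t).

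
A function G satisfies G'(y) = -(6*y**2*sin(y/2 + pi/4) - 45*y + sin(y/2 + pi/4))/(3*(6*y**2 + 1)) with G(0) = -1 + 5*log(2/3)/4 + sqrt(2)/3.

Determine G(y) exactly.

G(y) = 5*log(4*y**2 + 2/3)/4 + 2*cos(y/2 + pi/4)/3 - 1

Since d/dy undoes antidifferentiation here, G(y) must give back the stated G'(y).
A general antiderivative is 5*log(4*y**2 + 2/3)/4 + 2*cos(y/2 + pi/4)/3 + C.
The condition gives C = -1 + 5*log(2/3)/4 + sqrt(2)/3 - (5*log(2/3)/4 + sqrt(2)/3) = -1.
So G(y) = 5*log(4*y**2 + 2/3)/4 + 2*cos(y/2 + pi/4)/3 - 1.
Check: d/dy[5*log(4*y**2 + 2/3)/4 + 2*cos(y/2 + pi/4)/3 - 1] = (-6*y**2*sin(y/2 + pi/4) + 45*y - sin(y/2 + pi/4))/(18*y**2 + 3), which equals G'(y).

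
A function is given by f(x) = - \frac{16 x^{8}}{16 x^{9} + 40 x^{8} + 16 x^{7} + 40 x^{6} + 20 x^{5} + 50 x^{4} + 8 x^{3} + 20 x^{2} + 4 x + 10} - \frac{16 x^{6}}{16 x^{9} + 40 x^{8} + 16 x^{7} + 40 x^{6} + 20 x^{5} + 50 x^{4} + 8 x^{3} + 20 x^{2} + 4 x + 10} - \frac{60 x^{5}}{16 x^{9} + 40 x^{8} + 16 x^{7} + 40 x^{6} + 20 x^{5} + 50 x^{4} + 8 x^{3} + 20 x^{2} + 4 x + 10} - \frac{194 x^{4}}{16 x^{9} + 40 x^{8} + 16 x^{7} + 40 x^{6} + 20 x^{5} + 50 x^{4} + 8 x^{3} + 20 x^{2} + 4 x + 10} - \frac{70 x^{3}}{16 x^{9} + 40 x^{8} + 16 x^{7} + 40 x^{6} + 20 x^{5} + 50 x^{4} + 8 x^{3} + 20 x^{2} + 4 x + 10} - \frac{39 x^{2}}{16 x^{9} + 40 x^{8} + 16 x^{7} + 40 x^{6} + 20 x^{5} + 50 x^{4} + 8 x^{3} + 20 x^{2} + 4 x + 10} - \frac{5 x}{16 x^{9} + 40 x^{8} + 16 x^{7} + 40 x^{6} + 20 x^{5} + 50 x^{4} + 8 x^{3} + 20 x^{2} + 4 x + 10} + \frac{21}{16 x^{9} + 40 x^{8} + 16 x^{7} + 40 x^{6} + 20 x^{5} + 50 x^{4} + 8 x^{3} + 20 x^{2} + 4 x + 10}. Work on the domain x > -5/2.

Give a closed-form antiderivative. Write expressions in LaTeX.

An antiderivative is F(x) = - \frac{8 x^{4} \log{\left(2 x + 5 \right)} + 4 x^{2} \log{\left(2 x + 5 \right)} - 10 x + 4 \log{\left(2 x + 5 \right)} - 3}{4 \left(2 x^{4} + x^{2} + 1\right)}.

Integrate term by term and add the pieces.
Check: d/dx[- \frac{8 x^{4} \log{\left(2 x + 5 \right)} + 4 x^{2} \log{\left(2 x + 5 \right)} - 10 x + 4 \log{\left(2 x + 5 \right)} - 3}{4 \left(2 x^{4} + x^{2} + 1\right)}] = \frac{- 16 x^{8} - 16 x^{6} - 60 x^{5} - 194 x^{4} - 70 x^{3} - 39 x^{2} - 5 x + 21}{16 x^{9} + 40 x^{8} + 16 x^{7} + 40 x^{6} + 20 x^{5} + 50 x^{4} + 8 x^{3} + 20 x^{2} + 4 x + 10}, which equals f(x).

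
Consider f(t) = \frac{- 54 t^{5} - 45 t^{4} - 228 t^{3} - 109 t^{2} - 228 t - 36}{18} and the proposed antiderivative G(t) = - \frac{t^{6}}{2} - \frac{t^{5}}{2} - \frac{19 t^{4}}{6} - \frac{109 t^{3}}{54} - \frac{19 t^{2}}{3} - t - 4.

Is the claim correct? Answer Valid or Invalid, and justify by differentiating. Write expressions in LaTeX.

Invalid: d/dt[G] - f = 1, which is not 0.

d/dt[G] = - 3 t^{5} - \frac{5 t^{4}}{2} - \frac{38 t^{3}}{3} - \frac{109 t^{2}}{18} - \frac{38 t}{3} - 1
d/dt[G] - f(t) = 1 != 0.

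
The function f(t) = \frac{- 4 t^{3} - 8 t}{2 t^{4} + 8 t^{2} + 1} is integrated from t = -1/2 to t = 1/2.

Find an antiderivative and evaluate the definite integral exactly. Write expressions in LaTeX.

Antiderivative: F(t) = - \frac{\log{\left(t^{4} + 4 t^{2} + \frac{1}{2} \right)}}{2}; value = 0

f matches the chain-rule pattern g'(h)*h' with inner function h(t) = t^{4} + 4 t^{2} + \frac{1}{2}; substituting u = h(t) collapses the integral.
F(t) = - \frac{\log{\left(t^{4} + 4 t^{2} + \frac{1}{2} \right)}}{2} is an antiderivative of f.
Check: d/dt[- \frac{\log{\left(t^{4} + 4 t^{2} + \frac{1}{2} \right)}}{2}] = \frac{- 4 t^{3} - 8 t}{2 t^{4} + 8 t^{2} + 1} = f(t).
F(1/2) = - \frac{\log{\left(\frac{25}{16} \right)}}{2}; F(-1/2) = - \frac{\log{\left(\frac{25}{16} \right)}}{2}.
Integral = F(1/2) - F(-1/2) = 0.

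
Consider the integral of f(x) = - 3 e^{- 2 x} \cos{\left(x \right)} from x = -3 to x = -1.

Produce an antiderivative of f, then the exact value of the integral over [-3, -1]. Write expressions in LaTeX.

Antiderivative: F(x) = - \frac{3 e^{- 2 x} \sin{\left(x \right)}}{5} + \frac{6 e^{- 2 x} \cos{\left(x \right)}}{5}; value = - \frac{3 e^{6} \sin{\left(3 \right)}}{5} + \frac{3 e^{2} \sin{\left(1 \right)}}{5} + \frac{6 e^{2} \cos{\left(1 \right)}}{5} - \frac{6 e^{6} \cos{\left(3 \right)}}{5}

A first test for any F(x): its x-derivative must equal f(x) identically.
F(x) = - \frac{3 e^{- 2 x} \sin{\left(x \right)}}{5} + \frac{6 e^{- 2 x} \cos{\left(x \right)}}{5} is an antiderivative of f.
Check: d/dx[- \frac{3 e^{- 2 x} \sin{\left(x \right)}}{5} + \frac{6 e^{- 2 x} \cos{\left(x \right)}}{5}] = - 3 e^{- 2 x} \cos{\left(x \right)} = f(x).
F(-1) = \frac{3 e^{2} \sin{\left(1 \right)}}{5} + \frac{6 e^{2} \cos{\left(1 \right)}}{5}; F(-3) = \frac{6 e^{6} \cos{\left(3 \right)}}{5} + \frac{3 e^{6} \sin{\left(3 \right)}}{5}.
Integral = F(-1) - F(-3) = - \frac{3 e^{6} \sin{\left(3 \right)}}{5} + \frac{3 e^{2} \sin{\left(1 \right)}}{5} + \frac{6 e^{2} \cos{\left(1 \right)}}{5} - \frac{6 e^{6} \cos{\left(3 \right)}}{5}.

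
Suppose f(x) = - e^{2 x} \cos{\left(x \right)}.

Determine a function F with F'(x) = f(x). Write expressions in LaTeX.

Whatever form F(x) takes, F'(x) = f(x) is non-negotiable.
Check: d/dx[- \frac{e^{2 x} \sin{\left(x \right)}}{5} - \frac{2 e^{2 x} \cos{\left(x \right)}}{5}] = - e^{2 x} \cos{\left(x \right)} = f(x).

An antiderivative is F(x) = - \frac{e^{2 x} \sin{\left(x \right)}}{5} - \frac{2 e^{2 x} \cos{\left(x \right)}}{5}.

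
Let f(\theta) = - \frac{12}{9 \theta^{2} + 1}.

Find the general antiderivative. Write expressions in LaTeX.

Check any antiderivative F(\theta) by computing F'(\theta) and comparing it with f(\theta).
Check: d/d\theta[- 4 \operatorname{atan}{\left(3 \theta \right)}] = - \frac{12}{9 \theta^{2} + 1} = f(\theta).

F(\theta) = - 4 \operatorname{atan}{\left(3 \theta \right)} + C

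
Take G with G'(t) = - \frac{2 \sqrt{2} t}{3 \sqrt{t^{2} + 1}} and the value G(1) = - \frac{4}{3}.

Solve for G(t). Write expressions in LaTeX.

The substitution u = 2 t^{2} + 2 works: G'(t) is exactly (dG/du)*(du/dt) for that inner function.
A general antiderivative is - \frac{2 \sqrt{2 t^{2} + 2}}{3} + C.
The condition gives C = - \frac{4}{3} - (- \frac{4}{3}) = 0.
So G(t) = - \frac{2 \sqrt{2} \sqrt{t^{2} + 1}}{3}.
Check: d/dt[- \frac{2 \sqrt{2} \sqrt{t^{2} + 1}}{3}] = - \frac{2 \sqrt{2} t}{3 \sqrt{t^{2} + 1}} = G'(t).

G(t) = - \frac{2 \sqrt{2} \sqrt{t^{2} + 1}}{3}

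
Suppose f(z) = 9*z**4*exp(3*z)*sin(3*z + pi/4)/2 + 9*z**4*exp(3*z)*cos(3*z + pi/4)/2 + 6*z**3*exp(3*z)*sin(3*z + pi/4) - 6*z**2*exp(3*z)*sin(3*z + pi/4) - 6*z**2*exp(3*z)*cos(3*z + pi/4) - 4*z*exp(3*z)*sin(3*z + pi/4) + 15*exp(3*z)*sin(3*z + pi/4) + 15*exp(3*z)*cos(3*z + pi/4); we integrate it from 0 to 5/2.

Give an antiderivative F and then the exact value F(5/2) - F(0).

Antiderivative: F(z) = (3*z**4 - 4*z**2 + 10)*exp(3*z)*sin(3*z + pi/4)/2; value = -5*sqrt(2)/2 + 1635*exp(15/2)*sin(pi/4 + 15/2)/32

Integrate term by term and add the pieces.
F(z) = (3*z**4 - 4*z**2 + 10)*exp(3*z)*sin(3*z + pi/4)/2 is an antiderivative of f.
Check: d/dz[(3*z**4 - 4*z**2 + 10)*exp(3*z)*sin(3*z + pi/4)/2] = 9*z**4*exp(3*z)*sin(3*z + pi/4)/2 + 9*z**4*exp(3*z)*cos(3*z + pi/4)/2 + 6*z**3*exp(3*z)*sin(3*z + pi/4) - 6*z**2*exp(3*z)*sin(3*z + pi/4) - 6*z**2*exp(3*z)*cos(3*z + pi/4) - 4*z*exp(3*z)*sin(3*z + pi/4) + 15*exp(3*z)*sin(3*z + pi/4) + 15*exp(3*z)*cos(3*z + pi/4) = f(z).
F(5/2) = 1635*exp(15/2)*sin(pi/4 + 15/2)/32; F(0) = 5*sqrt(2)/2.
Integral = F(5/2) - F(0) = -5*sqrt(2)/2 + 1635*exp(15/2)*sin(pi/4 + 15/2)/32.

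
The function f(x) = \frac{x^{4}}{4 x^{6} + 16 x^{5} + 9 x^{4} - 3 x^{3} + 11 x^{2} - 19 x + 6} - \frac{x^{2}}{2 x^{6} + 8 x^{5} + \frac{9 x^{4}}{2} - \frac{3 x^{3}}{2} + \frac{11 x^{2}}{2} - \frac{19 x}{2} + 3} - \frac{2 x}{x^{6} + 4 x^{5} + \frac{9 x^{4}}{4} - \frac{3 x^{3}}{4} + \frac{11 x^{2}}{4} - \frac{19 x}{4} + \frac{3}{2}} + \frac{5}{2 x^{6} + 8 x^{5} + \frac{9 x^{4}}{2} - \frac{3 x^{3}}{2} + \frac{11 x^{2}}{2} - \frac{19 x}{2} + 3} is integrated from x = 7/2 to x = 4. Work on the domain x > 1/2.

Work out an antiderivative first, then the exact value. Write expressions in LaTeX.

The denominator factors as \left(x + 2\right) \left(x + 3\right) \left(2 x - 1\right)^{2} \left(x^{2} + 1\right); partial fractions split f into directly integrable pieces: \frac{83 x + 69}{250 \left(x^{2} + 1\right)} - \frac{4974}{6125 \left(2 x - 1\right)} + \frac{89}{175 \left(2 x - 1\right)^{2}} - \frac{97}{490 \left(x + 3\right)} + \frac{34}{125 \left(x + 2\right)}.
F(x) = - \frac{2487 \log{\left(x - \frac{1}{2} \right)}}{6125} + \frac{34 \log{\left(x + 2 \right)}}{125} - \frac{97 \log{\left(x + 3 \right)}}{490} + \frac{83 \log{\left(x^{2} + 1 \right)}}{500} + \frac{69 \operatorname{atan}{\left(x \right)}}{250} - \frac{89}{700 x - 350} is an antiderivative of f.
Check: d/dx[- \frac{2487 \log{\left(x - \frac{1}{2} \right)}}{6125} + \frac{34 \log{\left(x + 2 \right)}}{125} - \frac{97 \log{\left(x + 3 \right)}}{490} + \frac{83 \log{\left(x^{2} + 1 \right)}}{500} + \frac{69 \operatorname{atan}{\left(x \right)}}{250} - \frac{89}{700 x - 350}] = \frac{x^{4} - 2 x^{2} - 8 x + 10}{4 x^{6} + 16 x^{5} + 9 x^{4} - 3 x^{3} + 11 x^{2} - 19 x + 6}, which equals f(x).
F(4) = - \frac{2487 \log{\left(\frac{7}{2} \right)}}{6125} - \frac{97 \log{\left(7 \right)}}{490} - \frac{89}{2450} + \frac{69 \operatorname{atan}{\left(4 \right)}}{250} + \frac{83 \log{\left(17 \right)}}{500} + \frac{34 \log{\left(6 \right)}}{125}; F(7/2) = - \frac{2487 \log{\left(3 \right)}}{6125} - \frac{97 \log{\left(\frac{13}{2} \right)}}{490} - \frac{89}{2100} + \frac{69 \operatorname{atan}{\left(\frac{7}{2} \right)}}{250} + \frac{83 \log{\left(\frac{53}{4} \right)}}{500} + \frac{34 \log{\left(\frac{11}{2} \right)}}{125}.
Integral = F(4) - F(7/2) = - \frac{2487 \log{\left(\frac{7}{2} \right)}}{6125} - \frac{34 \log{\left(\frac{11}{2} \right)}}{125} - \frac{83 \log{\left(\frac{53}{4} \right)}}{500} - \frac{97 \log{\left(7 \right)}}{490} - \frac{69 \operatorname{atan}{\left(\frac{7}{2} \right)}}{250} + \frac{89}{14700} + \frac{69 \operatorname{atan}{\left(4 \right)}}{250} + \frac{97 \log{\left(\frac{13}{2} \right)}}{490} + \frac{2487 \log{\left(3 \right)}}{6125} + \frac{83 \log{\left(17 \right)}}{500} + \frac{34 \log{\left(6 \right)}}{125}.

Antiderivative: F(x) = - \frac{2487 \log{\left(x - \frac{1}{2} \right)}}{6125} + \frac{34 \log{\left(x + 2 \right)}}{125} - \frac{97 \log{\left(x + 3 \right)}}{490} + \frac{83 \log{\left(x^{2} + 1 \right)}}{500} + \frac{69 \operatorname{atan}{\left(x \right)}}{250} - \frac{89}{700 x - 350}; value = - \frac{2487 \log{\left(\frac{7}{2} \right)}}{6125} - \frac{34 \log{\left(\frac{11}{2} \right)}}{125} - \frac{83 \log{\left(\frac{53}{4} \right)}}{500} - \frac{97 \log{\left(7 \right)}}{490} - \frac{69 \operatorname{atan}{\left(\frac{7}{2} \right)}}{250} + \frac{89}{14700} + \frac{69 \operatorname{atan}{\left(4 \right)}}{250} + \frac{97 \log{\left(\frac{13}{2} \right)}}{490} + \frac{2487 \log{\left(3 \right)}}{6125} + \frac{83 \log{\left(17 \right)}}{500} + \frac{34 \log{\left(6 \right)}}{125}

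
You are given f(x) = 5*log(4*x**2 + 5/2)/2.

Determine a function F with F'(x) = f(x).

An antiderivative is F(x) = 5*x*log(4*x**2 + 5/2)/2 - 5*x + 5*sqrt(10)*atan(2*sqrt(10)*x/5)/4.

Differentiate the proposed F(x) back; it has to land on f(x) exactly.
Check: d/dx[5*x*log(4*x**2 + 5/2)/2 - 5*x + 5*sqrt(10)*atan(2*sqrt(10)*x/5)/4] = 5*log(4*x**2 + 5/2)/2 = f(x).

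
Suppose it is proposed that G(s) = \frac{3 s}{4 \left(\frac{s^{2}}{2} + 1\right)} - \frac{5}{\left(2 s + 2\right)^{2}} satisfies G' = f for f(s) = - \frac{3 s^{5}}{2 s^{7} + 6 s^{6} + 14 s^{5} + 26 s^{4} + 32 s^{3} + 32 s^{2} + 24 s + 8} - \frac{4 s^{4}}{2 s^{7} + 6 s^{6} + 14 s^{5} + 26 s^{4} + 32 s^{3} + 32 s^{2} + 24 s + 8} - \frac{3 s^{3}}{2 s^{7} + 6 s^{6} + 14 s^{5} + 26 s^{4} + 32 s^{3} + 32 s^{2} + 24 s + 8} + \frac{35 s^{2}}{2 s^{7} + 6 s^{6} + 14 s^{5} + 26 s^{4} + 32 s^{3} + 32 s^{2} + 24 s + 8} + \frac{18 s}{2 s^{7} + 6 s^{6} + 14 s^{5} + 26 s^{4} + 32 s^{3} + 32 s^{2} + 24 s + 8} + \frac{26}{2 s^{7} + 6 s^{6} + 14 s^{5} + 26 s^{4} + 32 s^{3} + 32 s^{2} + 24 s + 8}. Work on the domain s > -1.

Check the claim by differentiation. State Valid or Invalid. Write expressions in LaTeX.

d/ds[G] = \frac{- 3 s^{5} - 4 s^{4} - 3 s^{3} + 35 s^{2} + 18 s + 26}{2 s^{7} + 6 s^{6} + 14 s^{5} + 26 s^{4} + 32 s^{3} + 32 s^{2} + 24 s + 8}
This equals f(s) exactly, so the claim holds.

Valid: G'(s) = f(s).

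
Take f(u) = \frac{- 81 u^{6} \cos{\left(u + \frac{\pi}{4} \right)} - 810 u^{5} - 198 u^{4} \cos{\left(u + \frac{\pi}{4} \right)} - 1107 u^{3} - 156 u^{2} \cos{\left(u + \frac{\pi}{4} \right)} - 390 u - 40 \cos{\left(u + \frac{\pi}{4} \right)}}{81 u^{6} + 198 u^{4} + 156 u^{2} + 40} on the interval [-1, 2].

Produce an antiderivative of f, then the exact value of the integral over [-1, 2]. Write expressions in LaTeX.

Check any antiderivative F(u) by computing F'(u) and comparing it with f(u).
F(u) = - 5 \log{\left(\frac{3 u^{2}}{2} + \frac{5}{3} \right)} - \sin{\left(u + \frac{\pi}{4} \right)} + \frac{1}{2 \left(3 u^{2} + 2\right)} is an antiderivative of f.
Check: d/du[- 5 \log{\left(\frac{3 u^{2}}{2} + \frac{5}{3} \right)} - \sin{\left(u + \frac{\pi}{4} \right)} + \frac{1}{2 \left(3 u^{2} + 2\right)}] = \frac{- 81 u^{6} \cos{\left(u + \frac{\pi}{4} \right)} - 810 u^{5} - 198 u^{4} \cos{\left(u + \frac{\pi}{4} \right)} - 1107 u^{3} - 156 u^{2} \cos{\left(u + \frac{\pi}{4} \right)} - 390 u - 40 \cos{\left(u + \frac{\pi}{4} \right)}}{81 u^{6} + 198 u^{4} + 156 u^{2} + 40} = f(u).
F(2) = - 5 \log{\left(\frac{23}{3} \right)} - \sin{\left(\frac{\pi}{4} + 2 \right)} + \frac{1}{28}; F(-1) = - 5 \log{\left(\frac{19}{6} \right)} + \frac{1}{10} - \cos{\left(\frac{\pi}{4} + 1 \right)}.
Integral = F(2) - F(-1) = - 5 \log{\left(\frac{23}{3} \right)} - \sin{\left(\frac{\pi}{4} + 2 \right)} + \cos{\left(\frac{\pi}{4} + 1 \right)} - \frac{9}{140} + 5 \log{\left(\frac{19}{6} \right)}.

Antiderivative: F(u) = - 5 \log{\left(\frac{3 u^{2}}{2} + \frac{5}{3} \right)} - \sin{\left(u + \frac{\pi}{4} \right)} + \frac{1}{2 \left(3 u^{2} + 2\right)}; value = - 5 \log{\left(\frac{23}{3} \right)} - \sin{\left(\frac{\pi}{4} + 2 \right)} + \cos{\left(\frac{\pi}{4} + 1 \right)} - \frac{9}{140} + 5 \log{\left(\frac{19}{6} \right)}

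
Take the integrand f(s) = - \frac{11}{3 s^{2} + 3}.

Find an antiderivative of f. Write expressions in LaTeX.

An antiderivative is F(s) = - \frac{11 \operatorname{atan}{\left(s \right)}}{3}.

Whatever form F(s) takes, F'(s) = f(s) is non-negotiable.
Check: d/ds[- \frac{11 \operatorname{atan}{\left(s \right)}}{3}] = - \frac{11}{3 s^{2} + 3} = f(s).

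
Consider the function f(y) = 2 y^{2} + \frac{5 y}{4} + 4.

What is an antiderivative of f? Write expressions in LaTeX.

The integrand splits into summands that can be handled one at a time.
Check: d/dy[\frac{2 y^{3}}{3} + \frac{5 y^{2}}{8} + 4 y] = 2 y^{2} + \frac{5 y}{4} + 4 = f(y).

An antiderivative is F(y) = \frac{2 y^{3}}{3} + \frac{5 y^{2}}{8} + 4 y.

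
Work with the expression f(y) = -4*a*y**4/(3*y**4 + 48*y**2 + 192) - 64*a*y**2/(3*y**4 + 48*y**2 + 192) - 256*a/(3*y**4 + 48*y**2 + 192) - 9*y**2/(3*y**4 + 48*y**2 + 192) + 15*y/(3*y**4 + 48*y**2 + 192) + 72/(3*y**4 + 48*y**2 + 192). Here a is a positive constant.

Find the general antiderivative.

Integrate term by term and add the pieces.
Check: d/dy[(-8*a*y**3 - 64*a*y + 18*y - 15)/(6*y**2 + 48)] = (-4*a*y**4 - 64*a*y**2 - 256*a - 9*y**2 + 15*y + 72)/(3*y**4 + 48*y**2 + 192), which equals f(y).

F(y) = (-8*a*y**3 - 64*a*y + 18*y - 15)/(6*y**2 + 48) + C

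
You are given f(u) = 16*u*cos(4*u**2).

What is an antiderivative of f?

f matches the chain-rule pattern g'(h)*h' with inner function h(u) = 4*u**2; substituting w = h(u) collapses the integral.
Check: d/du[2*sin(4*u**2)] = 16*u*cos(4*u**2) = f(u).

An antiderivative is F(u) = 2*sin(4*u**2).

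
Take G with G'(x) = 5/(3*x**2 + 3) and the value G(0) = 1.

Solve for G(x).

Check a candidate G(x) by differentiating: d/dx[G] must match the given G'(x).
A general antiderivative is 5*atan(x)/3 + C.
The condition gives C = 1 - (0) = 1.
So G(x) = 5*atan(x)/3 + 1.
Check: d/dx[5*atan(x)/3 + 1] = 5/(3*x**2 + 3) = G'(x).

G(x) = 5*atan(x)/3 + 1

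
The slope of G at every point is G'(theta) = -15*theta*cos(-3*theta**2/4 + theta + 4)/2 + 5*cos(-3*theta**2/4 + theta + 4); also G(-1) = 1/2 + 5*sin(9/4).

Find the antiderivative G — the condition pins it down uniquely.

G'(theta) matches the chain-rule pattern g'(h)*h' with inner function h(theta) = -3*theta**2/4 + theta + 4; substituting u = h(theta) collapses the integral.
A general antiderivative is 5*sin(-3*theta**2/4 + theta + 4) + C.
The condition gives C = 1/2 + 5*sin(9/4) - (5*sin(9/4)) = 1/2.
So G(theta) = 5*sin(-3*theta**2/4 + theta + 4) + 1/2.
Check: d/dtheta[5*sin(-3*theta**2/4 + theta + 4) + 1/2] = -15*theta*cos(-3*theta**2/4 + theta + 4)/2 + 5*cos(-3*theta**2/4 + theta + 4) = G'(theta).

G(theta) = 5*sin(-3*theta**2/4 + theta + 4) + 1/2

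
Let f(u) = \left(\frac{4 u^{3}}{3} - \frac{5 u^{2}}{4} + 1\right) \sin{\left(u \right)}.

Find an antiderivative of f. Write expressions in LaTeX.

An antiderivative is F(u) = - \frac{4 u^{3} \cos{\left(u \right)}}{3} + 4 u^{2} \sin{\left(u \right)} + \frac{5 u^{2} \cos{\left(u \right)}}{4} - \frac{5 u \sin{\left(u \right)}}{2} + 8 u \cos{\left(u \right)} - 8 \sin{\left(u \right)} - \frac{7 \cos{\left(u \right)}}{2}.

Recover f(u) by differentiating a candidate F(u); any mismatch rules it out.
Check: d/du[- \frac{4 u^{3} \cos{\left(u \right)}}{3} + 4 u^{2} \sin{\left(u \right)} + \frac{5 u^{2} \cos{\left(u \right)}}{4} - \frac{5 u \sin{\left(u \right)}}{2} + 8 u \cos{\left(u \right)} - 8 \sin{\left(u \right)} - \frac{7 \cos{\left(u \right)}}{2}] = \frac{4 u^{3} \sin{\left(u \right)}}{3} - \frac{5 u^{2} \sin{\left(u \right)}}{4} + \sin{\left(u \right)}, which equals f(u).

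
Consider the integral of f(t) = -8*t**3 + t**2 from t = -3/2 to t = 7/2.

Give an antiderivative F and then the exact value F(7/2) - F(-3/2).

Antiderivative: F(t) = -2*t**4 + t**3/3; value = -3295/12

The integrand splits into summands that can be handled one at a time.
F(t) = -2*t**4 + t**3/3 is an antiderivative of f.
Check: d/dt[-2*t**4 + t**3/3] = -8*t**3 + t**2 = f(t).
F(7/2) = -1715/6; F(-3/2) = -45/4.
Integral = F(7/2) - F(-3/2) = -3295/12.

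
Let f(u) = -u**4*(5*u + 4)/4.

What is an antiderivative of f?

An antiderivative is F(u) = u**5*(-25*u - 24)/120.

An antiderivative F(u) passes only if d/du[F] lands on f(u) exactly.
Check: d/du[u**5*(-25*u - 24)/120] = -5*u**5/4 - u**4, which equals f(u).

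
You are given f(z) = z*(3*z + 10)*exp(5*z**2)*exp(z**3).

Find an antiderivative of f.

The substitution u = z**3 + 5*z**2 works: f is exactly (dF/du)*(du/dz) for that inner function.
Check: d/dz[exp(5*z**2)*exp(z**3)] = 3*z**2*exp(5*z**2)*exp(z**3) + 10*z*exp(5*z**2)*exp(z**3), which equals f(z).

An antiderivative is F(z) = exp(5*z**2)*exp(z**3).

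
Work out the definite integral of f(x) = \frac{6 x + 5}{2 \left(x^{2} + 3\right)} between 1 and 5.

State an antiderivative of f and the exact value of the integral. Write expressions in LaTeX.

Antiderivative: F(x) = \frac{3 \log{\left(x^{2} + 3 \right)}}{2} + \frac{5 \sqrt{3} \operatorname{atan}{\left(\frac{\sqrt{3} x}{3} \right)}}{6}; value = - \frac{3 \log{\left(4 \right)}}{2} - \frac{5 \sqrt{3} \pi}{36} + \frac{5 \sqrt{3} \operatorname{atan}{\left(\frac{5 \sqrt{3}}{3} \right)}}{6} + \frac{3 \log{\left(28 \right)}}{2}

Differentiate the proposed F(x) back; it has to land on f(x) exactly.
F(x) = \frac{3 \log{\left(x^{2} + 3 \right)}}{2} + \frac{5 \sqrt{3} \operatorname{atan}{\left(\frac{\sqrt{3} x}{3} \right)}}{6} is an antiderivative of f.
Check: d/dx[\frac{3 \log{\left(x^{2} + 3 \right)}}{2} + \frac{5 \sqrt{3} \operatorname{atan}{\left(\frac{\sqrt{3} x}{3} \right)}}{6}] = \frac{6 x + 5}{2 x^{2} + 6}, which equals f(x).
F(5) = \frac{5 \sqrt{3} \operatorname{atan}{\left(\frac{5 \sqrt{3}}{3} \right)}}{6} + \frac{3 \log{\left(28 \right)}}{2}; F(1) = \frac{5 \sqrt{3} \pi}{36} + \frac{3 \log{\left(4 \right)}}{2}.
Integral = F(5) - F(1) = - \frac{3 \log{\left(4 \right)}}{2} - \frac{5 \sqrt{3} \pi}{36} + \frac{5 \sqrt{3} \operatorname{atan}{\left(\frac{5 \sqrt{3}}{3} \right)}}{6} + \frac{3 \log{\left(28 \right)}}{2}.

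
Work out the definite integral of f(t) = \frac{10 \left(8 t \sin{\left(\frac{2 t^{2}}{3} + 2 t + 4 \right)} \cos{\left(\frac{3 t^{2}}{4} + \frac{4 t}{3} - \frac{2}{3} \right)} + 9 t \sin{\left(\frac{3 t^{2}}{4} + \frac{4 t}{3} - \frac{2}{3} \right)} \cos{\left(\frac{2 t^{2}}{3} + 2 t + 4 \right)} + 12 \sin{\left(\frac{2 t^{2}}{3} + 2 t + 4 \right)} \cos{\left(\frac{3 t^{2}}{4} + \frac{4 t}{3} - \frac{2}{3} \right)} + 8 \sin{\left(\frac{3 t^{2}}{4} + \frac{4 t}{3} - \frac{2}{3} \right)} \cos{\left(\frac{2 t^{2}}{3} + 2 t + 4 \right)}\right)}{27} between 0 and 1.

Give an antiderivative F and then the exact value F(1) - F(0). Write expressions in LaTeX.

Antiderivative: F(t) = - \frac{20 \cos{\left(\frac{2 t^{2}}{3} + 2 t + 4 \right)} \cos{\left(\frac{3 t^{2}}{4} + \frac{4 t}{3} - \frac{2}{3} \right)}}{9}; value = \frac{20 \cos{\left(\frac{2}{3} \right)} \cos{\left(4 \right)}}{9} - \frac{20 \cos{\left(\frac{17}{12} \right)} \cos{\left(\frac{20}{3} \right)}}{9}

f has the shape u'v + uv' for u = - \frac{20 \cos{\left(\frac{2 t^{2}}{3} + 2 t + 4 \right)}}{9} and v = \cos{\left(\frac{3 t^{2}}{4} + \frac{4 t}{3} - \frac{2}{3} \right)} — it is the derivative of the product u*v.
F(t) = - \frac{20 \cos{\left(\frac{2 t^{2}}{3} + 2 t + 4 \right)} \cos{\left(\frac{3 t^{2}}{4} + \frac{4 t}{3} - \frac{2}{3} \right)}}{9} is an antiderivative of f.
Check: d/dt[- \frac{20 \cos{\left(\frac{2 t^{2}}{3} + 2 t + 4 \right)} \cos{\left(\frac{3 t^{2}}{4} + \frac{4 t}{3} - \frac{2}{3} \right)}}{9}] = \frac{80 t \sin{\left(\frac{2 t^{2}}{3} + 2 t + 4 \right)} \cos{\left(\frac{3 t^{2}}{4} + \frac{4 t}{3} - \frac{2}{3} \right)}}{27} + \frac{10 t \sin{\left(\frac{3 t^{2}}{4} + \frac{4 t}{3} - \frac{2}{3} \right)} \cos{\left(\frac{2 t^{2}}{3} + 2 t + 4 \right)}}{3} + \frac{40 \sin{\left(\frac{2 t^{2}}{3} + 2 t + 4 \right)} \cos{\left(\frac{3 t^{2}}{4} + \frac{4 t}{3} - \frac{2}{3} \right)}}{9} + \frac{80 \sin{\left(\frac{3 t^{2}}{4} + \frac{4 t}{3} - \frac{2}{3} \right)} \cos{\left(\frac{2 t^{2}}{3} + 2 t + 4 \right)}}{27}, which equals f(t).
F(1) = - \frac{20 \cos{\left(\frac{17}{12} \right)} \cos{\left(\frac{20}{3} \right)}}{9}; F(0) = - \frac{20 \cos{\left(\frac{2}{3} \right)} \cos{\left(4 \right)}}{9}.
Integral = F(1) - F(0) = \frac{20 \cos{\left(\frac{2}{3} \right)} \cos{\left(4 \right)}}{9} - \frac{20 \cos{\left(\frac{17}{12} \right)} \cos{\left(\frac{20}{3} \right)}}{9}.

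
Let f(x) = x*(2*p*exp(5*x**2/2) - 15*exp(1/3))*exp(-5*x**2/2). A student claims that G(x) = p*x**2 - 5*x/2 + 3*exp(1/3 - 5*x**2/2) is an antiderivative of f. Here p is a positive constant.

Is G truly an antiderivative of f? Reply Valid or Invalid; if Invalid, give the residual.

Invalid: d/dx[G] - f = -5/2, which is not 0.

d/dx[G] = (4*p*x*exp(-1/3)*exp(5*x**2/2) - 30*x - 5*exp(-1/3)*exp(5*x**2/2))*exp(1/3)*exp(-5*x**2/2)/2
d/dx[G] - f(x) = -5/2 != 0.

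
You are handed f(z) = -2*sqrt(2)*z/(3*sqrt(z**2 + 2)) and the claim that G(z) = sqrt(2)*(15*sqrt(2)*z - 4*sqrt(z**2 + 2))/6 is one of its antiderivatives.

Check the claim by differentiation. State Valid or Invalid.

d/dz[G] = (-2*sqrt(2)*z + 15*sqrt(z**2 + 2))/(3*sqrt(z**2 + 2))
d/dz[G] - f(z) = 5 != 0.

Invalid: d/dz[G] - f = 5, which is not 0.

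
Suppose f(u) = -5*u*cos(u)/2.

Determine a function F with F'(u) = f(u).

Whatever form F(u) takes, F'(u) = f(u) is non-negotiable.
Check: d/du[5*(-u*sin(u) - cos(u))/2] = -5*u*cos(u)/2 = f(u).

An antiderivative is F(u) = 5*(-u*sin(u) - cos(u))/2.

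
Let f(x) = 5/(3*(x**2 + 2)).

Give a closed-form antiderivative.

Check any antiderivative F(x) by computing F'(x) and comparing it with f(x).
Check: d/dx[5*sqrt(2)*atan(sqrt(2)*x/2)/6] = 5/(3*x**2 + 6), which equals f(x).

An antiderivative is F(x) = 5*sqrt(2)*atan(sqrt(2)*x/2)/6.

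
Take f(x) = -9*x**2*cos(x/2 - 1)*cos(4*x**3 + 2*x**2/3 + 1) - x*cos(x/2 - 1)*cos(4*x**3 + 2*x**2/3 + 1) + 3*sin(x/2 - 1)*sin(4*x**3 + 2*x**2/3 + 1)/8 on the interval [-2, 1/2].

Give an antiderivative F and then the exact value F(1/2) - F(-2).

f has the shape u'v + uv' for u = -3*cos(x/2 - 1)/4 and v = sin(4*x**3 + 2*x**2/3 + 1) — it is the derivative of the product u*v.
F(x) = -3*sin(4*x**3 + 2*x**2/3 + 1)*cos(x/2 - 1)/4 is an antiderivative of f.
Check: d/dx[-3*sin(4*x**3 + 2*x**2/3 + 1)*cos(x/2 - 1)/4] = -9*x**2*cos(x/2 - 1)*cos(4*x**3 + 2*x**2/3 + 1) - x*cos(x/2 - 1)*cos(4*x**3 + 2*x**2/3 + 1) + 3*sin(x/2 - 1)*sin(4*x**3 + 2*x**2/3 + 1)/8 = f(x).
F(1/2) = -3*sin(5/3)*cos(3/4)/4; F(-2) = 3*sin(85/3)*cos(2)/4.
Integral = F(1/2) - F(-2) = -3*sin(5/3)*cos(3/4)/4 - 3*sin(85/3)*cos(2)/4.

Antiderivative: F(x) = -3*sin(4*x**3 + 2*x**2/3 + 1)*cos(x/2 - 1)/4; value = -3*sin(5/3)*cos(3/4)/4 - 3*sin(85/3)*cos(2)/4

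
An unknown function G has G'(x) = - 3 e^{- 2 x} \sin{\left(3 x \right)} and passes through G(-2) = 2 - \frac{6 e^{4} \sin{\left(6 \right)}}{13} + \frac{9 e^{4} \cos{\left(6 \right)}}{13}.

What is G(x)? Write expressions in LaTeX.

A candidate passes only if d/dx[G] lands on the given G'(x) exactly.
A general antiderivative is \frac{6 e^{- 2 x} \sin{\left(3 x \right)}}{13} + \frac{9 e^{- 2 x} \cos{\left(3 x \right)}}{13} + C.
The condition gives C = 2 - \frac{6 e^{4} \sin{\left(6 \right)}}{13} + \frac{9 e^{4} \cos{\left(6 \right)}}{13} - (- \frac{6 e^{4} \sin{\left(6 \right)}}{13} + \frac{9 e^{4} \cos{\left(6 \right)}}{13}) = 2.
So G(x) = 2 + \frac{6 e^{- 2 x} \sin{\left(3 x \right)}}{13} + \frac{9 e^{- 2 x} \cos{\left(3 x \right)}}{13}.
Check: d/dx[2 + \frac{6 e^{- 2 x} \sin{\left(3 x \right)}}{13} + \frac{9 e^{- 2 x} \cos{\left(3 x \right)}}{13}] = - 3 e^{- 2 x} \sin{\left(3 x \right)} = G'(x).

G(x) = 2 + \frac{6 e^{- 2 x} \sin{\left(3 x \right)}}{13} + \frac{9 e^{- 2 x} \cos{\left(3 x \right)}}{13}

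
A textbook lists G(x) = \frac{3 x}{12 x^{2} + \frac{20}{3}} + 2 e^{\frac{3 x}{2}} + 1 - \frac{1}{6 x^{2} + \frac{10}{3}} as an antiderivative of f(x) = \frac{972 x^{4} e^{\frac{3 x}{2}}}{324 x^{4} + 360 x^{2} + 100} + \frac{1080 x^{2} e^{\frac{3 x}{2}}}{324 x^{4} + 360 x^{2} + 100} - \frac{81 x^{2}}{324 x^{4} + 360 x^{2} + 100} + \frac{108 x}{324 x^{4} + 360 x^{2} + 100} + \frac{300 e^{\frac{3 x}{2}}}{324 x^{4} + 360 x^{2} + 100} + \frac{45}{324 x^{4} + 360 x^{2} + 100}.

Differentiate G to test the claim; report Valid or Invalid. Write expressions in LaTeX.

d/dx[G] = \frac{972 x^{4} e^{\frac{3 x}{2}} + 1080 x^{2} e^{\frac{3 x}{2}} - 81 x^{2} + 108 x + 300 e^{\frac{3 x}{2}} + 45}{324 x^{4} + 360 x^{2} + 100}
This equals f(x) exactly, so the claim holds.

Valid - differentiating G returns exactly f.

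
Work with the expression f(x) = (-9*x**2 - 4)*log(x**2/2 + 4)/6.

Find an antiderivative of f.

For F(x) to be correct the identity F'(x) - f(x) = 0 must hold.
Check: d/dx[(2*x**3 + x*(-3*x**2 - 4)*log(x**2/2 + 4) - 40*x + 80*sqrt(2)*atan(sqrt(2)*x/4))/6] = -3*x**2*log(x**2/2 + 4)/2 - 2*log(x**2/2 + 4)/3, which equals f(x).

An antiderivative is F(x) = (2*x**3 + x*(-3*x**2 - 4)*log(x**2/2 + 4) - 40*x + 80*sqrt(2)*atan(sqrt(2)*x/4))/6.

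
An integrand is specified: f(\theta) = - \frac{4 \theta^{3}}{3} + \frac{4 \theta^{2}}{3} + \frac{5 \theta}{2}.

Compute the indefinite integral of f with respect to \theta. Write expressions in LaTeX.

The integrand splits into summands that can be handled one at a time.
Check: d/d\theta[- \frac{\theta^{4}}{3} + \frac{4 \theta^{3}}{9} + \frac{5 \theta^{2}}{4}] = - \frac{4 \theta^{3}}{3} + \frac{4 \theta^{2}}{3} + \frac{5 \theta}{2} = f(\theta).

F(\theta) = - \frac{\theta^{4}}{3} + \frac{4 \theta^{3}}{9} + \frac{5 \theta^{2}}{4} + C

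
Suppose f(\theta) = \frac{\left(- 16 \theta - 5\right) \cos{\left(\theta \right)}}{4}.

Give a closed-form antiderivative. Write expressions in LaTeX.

An antiderivative is F(\theta) = - 4 \theta \sin{\left(\theta \right)} - \frac{5 \sin{\left(\theta \right)}}{4} - 4 \cos{\left(\theta \right)}.

Since d/d\theta undoes antidifferentiation here, F'(\theta) = f(\theta) is required of F(\theta).
Check: d/d\theta[- 4 \theta \sin{\left(\theta \right)} - \frac{5 \sin{\left(\theta \right)}}{4} - 4 \cos{\left(\theta \right)}] = - 4 \theta \cos{\left(\theta \right)} - \frac{5 \cos{\left(\theta \right)}}{4}, which equals f(\theta).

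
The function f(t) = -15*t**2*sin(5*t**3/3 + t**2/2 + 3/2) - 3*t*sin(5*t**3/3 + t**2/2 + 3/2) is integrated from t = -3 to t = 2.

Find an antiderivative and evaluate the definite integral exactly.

f matches the chain-rule pattern g'(h)*h' with inner function h(t) = 5*t**3/3 + t**2/2 + 3/2; substituting u = h(t) collapses the integral.
F(t) = 3*cos(5*t**3/3 + t**2/2 + 3/2) is an antiderivative of f.
Check: d/dt[3*cos(5*t**3/3 + t**2/2 + 3/2)] = -15*t**2*sin(5*t**3/3 + t**2/2 + 3/2) - 3*t*sin(5*t**3/3 + t**2/2 + 3/2) = f(t).
F(2) = 3*cos(101/6); F(-3) = 3*cos(39).
Integral = F(2) - F(-3) = 3*cos(101/6) - 3*cos(39).

Antiderivative: F(t) = 3*cos(5*t**3/3 + t**2/2 + 3/2); value = 3*cos(101/6) - 3*cos(39)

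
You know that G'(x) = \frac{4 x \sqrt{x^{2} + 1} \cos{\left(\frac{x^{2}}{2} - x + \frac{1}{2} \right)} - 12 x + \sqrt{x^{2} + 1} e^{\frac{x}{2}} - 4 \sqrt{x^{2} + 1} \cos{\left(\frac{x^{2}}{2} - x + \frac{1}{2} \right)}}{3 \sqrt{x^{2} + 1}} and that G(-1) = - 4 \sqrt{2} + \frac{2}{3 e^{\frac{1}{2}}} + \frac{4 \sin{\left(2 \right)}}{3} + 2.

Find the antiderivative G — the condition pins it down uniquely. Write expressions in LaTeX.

G(x) = \frac{2 \left(- 6 \sqrt{x^{2} + 1} + e^{\frac{x}{2}} + 2 \sin{\left(\frac{x^{2}}{2} - x + \frac{1}{2} \right)} + 3\right)}{3}

Since d/dx undoes antidifferentiation here, G(x) must give back the stated G'(x).
A general antiderivative is - 4 \sqrt{x^{2} + 1} + \frac{2 e^{\frac{x}{2}}}{3} + \frac{4 \sin{\left(\frac{x^{2}}{2} - x + \frac{1}{2} \right)}}{3} + C.
The condition gives C = - 4 \sqrt{2} + \frac{2}{3 e^{\frac{1}{2}}} + \frac{4 \sin{\left(2 \right)}}{3} + 2 - (- 4 \sqrt{2} + \frac{2}{3 e^{\frac{1}{2}}} + \frac{4 \sin{\left(2 \right)}}{3}) = 2.
So G(x) = \frac{2 \left(- 6 \sqrt{x^{2} + 1} + e^{\frac{x}{2}} + 2 \sin{\left(\frac{x^{2}}{2} - x + \frac{1}{2} \right)} + 3\right)}{3}.
Check: d/dx[\frac{2 \left(- 6 \sqrt{x^{2} + 1} + e^{\frac{x}{2}} + 2 \sin{\left(\frac{x^{2}}{2} - x + \frac{1}{2} \right)} + 3\right)}{3}] = \frac{4 x \sqrt{x^{2} + 1} \cos{\left(\frac{x^{2}}{2} - x + \frac{1}{2} \right)} - 12 x + \sqrt{x^{2} + 1} e^{\frac{x}{2}} - 4 \sqrt{x^{2} + 1} \cos{\left(\frac{x^{2}}{2} - x + \frac{1}{2} \right)}}{3 \sqrt{x^{2} + 1}} = G'(x).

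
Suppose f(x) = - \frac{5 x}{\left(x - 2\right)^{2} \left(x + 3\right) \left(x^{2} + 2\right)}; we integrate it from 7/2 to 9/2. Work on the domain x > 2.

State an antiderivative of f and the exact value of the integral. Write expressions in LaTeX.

Antiderivative: F(x) = \frac{242 x \log{\left(x - 2 \right)} + 108 x \log{\left(x + 3 \right)} - 175 x \log{\left(x^{2} + 2 \right)} + 250 \sqrt{2} x \operatorname{atan}{\left(\frac{\sqrt{2} x}{2} \right)} - 484 \log{\left(x - 2 \right)} - 216 \log{\left(x + 3 \right)} + 350 \log{\left(x^{2} + 2 \right)} - 500 \sqrt{2} \operatorname{atan}{\left(\frac{\sqrt{2} x}{2} \right)} + 660}{1980 \left(x - 2\right)}; value = - \frac{35 \log{\left(\frac{89}{4} \right)}}{396} - \frac{25 \sqrt{2} \operatorname{atan}{\left(\frac{7 \sqrt{2}}{4} \right)}}{198} - \frac{3 \log{\left(\frac{13}{2} \right)}}{55} - \frac{4}{45} - \frac{11 \log{\left(\frac{3}{2} \right)}}{90} + \frac{3 \log{\left(\frac{15}{2} \right)}}{55} + \frac{11 \log{\left(\frac{5}{2} \right)}}{90} + \frac{25 \sqrt{2} \operatorname{atan}{\left(\frac{9 \sqrt{2}}{4} \right)}}{198} + \frac{35 \log{\left(\frac{57}{4} \right)}}{396}

Factor the denominator (\left(x - 2\right)^{2} \left(x + 3\right) \left(x^{2} + 2\right)) and decompose: f = - \frac{5 \left(7 x - 10\right)}{198 \left(x^{2} + 2\right)} + \frac{3}{55 \left(x + 3\right)} + \frac{11}{90 \left(x - 2\right)} - \frac{1}{3 \left(x - 2\right)^{2}}; each piece integrates to a log, atan, or power term.
F(x) = \frac{242 x \log{\left(x - 2 \right)} + 108 x \log{\left(x + 3 \right)} - 175 x \log{\left(x^{2} + 2 \right)} + 250 \sqrt{2} x \operatorname{atan}{\left(\frac{\sqrt{2} x}{2} \right)} - 484 \log{\left(x - 2 \right)} - 216 \log{\left(x + 3 \right)} + 350 \log{\left(x^{2} + 2 \right)} - 500 \sqrt{2} \operatorname{atan}{\left(\frac{\sqrt{2} x}{2} \right)} + 660}{1980 \left(x - 2\right)} is an antiderivative of f.
Check: d/dx[\frac{242 x \log{\left(x - 2 \right)} + 108 x \log{\left(x + 3 \right)} - 175 x \log{\left(x^{2} + 2 \right)} + 250 \sqrt{2} x \operatorname{atan}{\left(\frac{\sqrt{2} x}{2} \right)} - 484 \log{\left(x - 2 \right)} - 216 \log{\left(x + 3 \right)} + 350 \log{\left(x^{2} + 2 \right)} - 500 \sqrt{2} \operatorname{atan}{\left(\frac{\sqrt{2} x}{2} \right)} + 660}{1980 \left(x - 2\right)}] = - \frac{5 x}{x^{5} - x^{4} - 6 x^{3} + 10 x^{2} - 16 x + 24}, which equals f(x).
F(9/2) = - \frac{35 \log{\left(\frac{89}{4} \right)}}{396} + \frac{3 \log{\left(\frac{15}{2} \right)}}{55} + \frac{11 \log{\left(\frac{5}{2} \right)}}{90} + \frac{2}{15} + \frac{25 \sqrt{2} \operatorname{atan}{\left(\frac{9 \sqrt{2}}{4} \right)}}{198}; F(7/2) = - \frac{35 \log{\left(\frac{57}{4} \right)}}{396} + \frac{11 \log{\left(\frac{3}{2} \right)}}{90} + \frac{3 \log{\left(\frac{13}{2} \right)}}{55} + \frac{25 \sqrt{2} \operatorname{atan}{\left(\frac{7 \sqrt{2}}{4} \right)}}{198} + \frac{2}{9}.
Integral = F(9/2) - F(7/2) = - \frac{35 \log{\left(\frac{89}{4} \right)}}{396} - \frac{25 \sqrt{2} \operatorname{atan}{\left(\frac{7 \sqrt{2}}{4} \right)}}{198} - \frac{3 \log{\left(\frac{13}{2} \right)}}{55} - \frac{4}{45} - \frac{11 \log{\left(\frac{3}{2} \right)}}{90} + \frac{3 \log{\left(\frac{15}{2} \right)}}{55} + \frac{11 \log{\left(\frac{5}{2} \right)}}{90} + \frac{25 \sqrt{2} \operatorname{atan}{\left(\frac{9 \sqrt{2}}{4} \right)}}{198} + \frac{35 \log{\left(\frac{57}{4} \right)}}{396}.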